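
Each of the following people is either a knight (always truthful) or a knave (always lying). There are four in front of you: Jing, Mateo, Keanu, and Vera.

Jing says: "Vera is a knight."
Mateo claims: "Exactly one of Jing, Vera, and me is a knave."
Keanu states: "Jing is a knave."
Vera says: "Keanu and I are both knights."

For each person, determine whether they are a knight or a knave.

Jing: knave, Mateo: knave, Keanu: knight, Vera: knave

Consider Jing. Suppose Jing is a knight.
Then no assignment of the remaining roles makes every statement match its speaker's type — contradiction.
So Jing is a knave.
With that fixed, Keanu's statement is true, so Keanu is a knight.
Consider Mateo. Suppose Mateo is a knight.
Then no assignment of the remaining roles makes every statement match its speaker's type — contradiction.
So Mateo is a knave.
Consider Vera. Suppose Vera is a knight.
Then Jing's statement comes out true, contradicting Jing being a knave.
So Vera is a knave.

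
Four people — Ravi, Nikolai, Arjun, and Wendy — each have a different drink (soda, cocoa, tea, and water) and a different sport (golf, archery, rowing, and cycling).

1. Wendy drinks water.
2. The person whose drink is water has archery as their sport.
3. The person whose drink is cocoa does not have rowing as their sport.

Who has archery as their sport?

With clues 1–2, Arjun, Nikolai, and Ravi are impossible for the one with sport archery.
That leaves Wendy.

Wendy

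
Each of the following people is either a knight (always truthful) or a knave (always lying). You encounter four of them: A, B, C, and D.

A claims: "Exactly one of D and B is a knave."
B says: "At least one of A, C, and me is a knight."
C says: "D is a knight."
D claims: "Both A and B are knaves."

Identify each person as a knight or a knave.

A: knight, B: knight, C: knave, D: knave

Consider A. Suppose A is a knave.
Then no assignment of the remaining roles makes every statement match its speaker's type — contradiction.
So A is a knight.
With that fixed, B's statement is true, so B is a knight.
With that fixed, D's statement is false, so D is a knave.
With that fixed, C's statement is false, so C is a knave.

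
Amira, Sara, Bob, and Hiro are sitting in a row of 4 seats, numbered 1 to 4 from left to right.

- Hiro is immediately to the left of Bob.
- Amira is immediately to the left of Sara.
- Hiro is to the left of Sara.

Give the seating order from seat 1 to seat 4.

Hiro, Bob, Amira, Sara

From clue 1: Bob is in {2,3,4}.
From clues 1–2: Amira is in {1,3}.
From clues 1–3: Hiro → seat 1, Bob → seat 2, Amira → seat 3, Sara → seat 4.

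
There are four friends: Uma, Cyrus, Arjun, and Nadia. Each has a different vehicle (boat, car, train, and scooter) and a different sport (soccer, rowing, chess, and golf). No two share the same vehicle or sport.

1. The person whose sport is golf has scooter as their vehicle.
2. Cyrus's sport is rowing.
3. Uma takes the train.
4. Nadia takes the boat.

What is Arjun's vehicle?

With clues 1–3, train is impossible for Arjun's vehicle.
With clues 1–4, boat and car are impossible for Arjun's vehicle.
That leaves scooter.

scooter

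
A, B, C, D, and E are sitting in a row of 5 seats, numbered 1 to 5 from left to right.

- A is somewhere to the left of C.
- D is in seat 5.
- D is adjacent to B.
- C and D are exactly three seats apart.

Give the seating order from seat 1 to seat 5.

A, C, E, B, D

From clue 1: A is in {1,2,3,4}.
From clues 1–2: D → seat 5.
From clues 1–3: B → seat 4.
From clues 1–4: A → seat 1, C → seat 2, E → seat 3.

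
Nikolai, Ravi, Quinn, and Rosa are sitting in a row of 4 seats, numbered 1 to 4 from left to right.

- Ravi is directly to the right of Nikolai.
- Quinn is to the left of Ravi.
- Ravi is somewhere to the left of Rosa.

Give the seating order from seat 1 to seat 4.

Quinn, Nikolai, Ravi, Rosa

From clue 1: Nikolai is in {1,2,3}.
From clues 1–2: Nikolai is in {2,3}.
From clues 1–3: Quinn → seat 1, Nikolai → seat 2, Ravi → seat 3, Rosa → seat 4.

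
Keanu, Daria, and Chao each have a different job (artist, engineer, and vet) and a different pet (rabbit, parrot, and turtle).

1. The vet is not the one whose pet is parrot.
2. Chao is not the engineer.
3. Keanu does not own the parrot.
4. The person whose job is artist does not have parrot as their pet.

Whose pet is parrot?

With clues 1–3, Keanu is impossible for the one with pet parrot.
With clues 1–4, Chao is impossible for the one with pet parrot.
That leaves Daria.

Daria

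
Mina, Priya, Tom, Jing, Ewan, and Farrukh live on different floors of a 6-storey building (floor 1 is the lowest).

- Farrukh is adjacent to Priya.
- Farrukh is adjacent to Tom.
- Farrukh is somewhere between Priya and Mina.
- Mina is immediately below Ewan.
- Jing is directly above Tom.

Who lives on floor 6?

Ewan

With clues 1–2, Farrukh is ruled out for floor 6.
With clues 1–3, Tom is ruled out for floor 6.
With clues 1–4, Mina is ruled out for floor 6.
With clues 1–5, Jing and Priya are ruled out for floor 6.
So floor 6 is Ewan.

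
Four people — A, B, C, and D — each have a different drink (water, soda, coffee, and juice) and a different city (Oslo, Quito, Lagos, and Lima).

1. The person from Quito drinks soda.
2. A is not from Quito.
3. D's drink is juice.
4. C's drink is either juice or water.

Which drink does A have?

With clues 1–2, soda is impossible for A's drink.
With clues 1–3, juice is impossible for A's drink.
With clues 1–4, water is impossible for A's drink.
That leaves coffee.

coffee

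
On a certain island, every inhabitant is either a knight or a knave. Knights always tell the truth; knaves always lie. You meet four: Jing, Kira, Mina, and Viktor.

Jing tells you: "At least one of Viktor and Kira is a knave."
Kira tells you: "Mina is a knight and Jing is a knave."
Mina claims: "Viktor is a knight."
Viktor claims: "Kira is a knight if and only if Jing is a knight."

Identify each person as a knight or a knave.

Consider Jing. Suppose Jing is a knave.
Then no assignment of the remaining roles makes every statement match its speaker's type — contradiction.
So Jing is a knight.
With that fixed, Kira's statement is false, so Kira is a knave.
With that fixed, Viktor's statement is false, so Viktor is a knave.
With that fixed, Mina's statement is false, so Mina is a knave.

Jing: knight, Kira: knave, Mina: knave, Viktor: knave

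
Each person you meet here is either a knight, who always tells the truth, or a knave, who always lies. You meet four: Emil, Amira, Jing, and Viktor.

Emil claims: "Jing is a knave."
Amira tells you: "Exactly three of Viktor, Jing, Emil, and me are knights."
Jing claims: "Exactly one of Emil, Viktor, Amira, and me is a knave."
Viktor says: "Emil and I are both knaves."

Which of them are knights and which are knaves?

Consider Emil. Suppose Emil is a knave.
Then whichever role Viktor has, Viktor's statement has the wrong truth value — contradiction.
So Emil is a knight.
With that fixed, Viktor's statement is false, so Viktor is a knave.
Consider Amira. Suppose Amira is a knight.
Then no assignment of the remaining roles makes every statement match its speaker's type — contradiction.
So Amira is a knave.
With that fixed, Jing's statement is false, so Jing is a knave.

Emil: knight, Amira: knave, Jing: knave, Viktor: knave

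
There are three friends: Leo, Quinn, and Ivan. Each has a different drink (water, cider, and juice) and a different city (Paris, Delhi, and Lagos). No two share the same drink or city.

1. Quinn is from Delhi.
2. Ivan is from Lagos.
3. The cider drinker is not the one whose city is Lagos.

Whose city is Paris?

Leo

Clue 1 rules out Quinn for the one with city Paris.
With clues 1–2, Ivan is impossible for the one with city Paris.
That leaves Leo.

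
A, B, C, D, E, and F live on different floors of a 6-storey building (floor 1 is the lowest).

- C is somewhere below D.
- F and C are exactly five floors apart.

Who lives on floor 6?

With clue 1, C is ruled out for floor 6.
With clues 1–2, A, B, D, and E are ruled out for floor 6.
So floor 6 is F.

F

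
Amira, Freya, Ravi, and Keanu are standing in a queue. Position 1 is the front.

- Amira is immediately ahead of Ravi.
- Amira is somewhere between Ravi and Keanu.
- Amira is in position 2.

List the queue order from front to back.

From clue 1: Amira is in {1,2,3}.
From clues 1–2: Amira is in {2,3}.
From clues 1–3: Keanu → position 1, Amira → position 2, Ravi → position 3, Freya → position 4.

Keanu, Amira, Ravi, Freya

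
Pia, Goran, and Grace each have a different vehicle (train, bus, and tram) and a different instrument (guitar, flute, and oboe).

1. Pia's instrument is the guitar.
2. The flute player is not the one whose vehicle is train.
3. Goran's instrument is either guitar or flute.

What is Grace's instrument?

Clue 1 rules out guitar for Grace's instrument.
With clues 1–3, flute is impossible for Grace's instrument.
That leaves oboe.

oboe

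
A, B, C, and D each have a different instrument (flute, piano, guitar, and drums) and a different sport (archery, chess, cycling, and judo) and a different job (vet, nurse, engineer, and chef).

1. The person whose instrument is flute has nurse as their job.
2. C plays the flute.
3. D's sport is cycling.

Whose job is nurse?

With clues 1–2, A, B, and D are impossible for the one with job nurse.
That leaves C.

C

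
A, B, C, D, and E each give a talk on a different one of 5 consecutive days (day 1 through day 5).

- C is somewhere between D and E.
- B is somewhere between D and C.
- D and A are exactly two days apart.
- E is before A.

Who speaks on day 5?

With clue 1, C is ruled out for day 5.
With clues 1–2, B is ruled out for day 5.
With clues 1–3, A is ruled out for day 5.
With clues 1–4, E is ruled out for day 5.
So day 5 is D.

D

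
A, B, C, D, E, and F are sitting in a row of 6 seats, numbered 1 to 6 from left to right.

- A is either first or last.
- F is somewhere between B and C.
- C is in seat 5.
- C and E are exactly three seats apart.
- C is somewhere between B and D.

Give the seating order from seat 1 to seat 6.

A, E, B, F, C, D

From clue 1: A is in {1,6}.
From clues 1–3: C → seat 5.
From clues 1–4: E → seat 2.
From clues 1–5: A → seat 1, B → seat 3, F → seat 4, D → seat 6.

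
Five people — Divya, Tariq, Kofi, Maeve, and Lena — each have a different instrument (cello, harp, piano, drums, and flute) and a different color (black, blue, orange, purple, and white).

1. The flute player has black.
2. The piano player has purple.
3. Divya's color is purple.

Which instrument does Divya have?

piano

With clues 1–3, cello, drums, flute, and harp are impossible for Divya's instrument.
That leaves piano.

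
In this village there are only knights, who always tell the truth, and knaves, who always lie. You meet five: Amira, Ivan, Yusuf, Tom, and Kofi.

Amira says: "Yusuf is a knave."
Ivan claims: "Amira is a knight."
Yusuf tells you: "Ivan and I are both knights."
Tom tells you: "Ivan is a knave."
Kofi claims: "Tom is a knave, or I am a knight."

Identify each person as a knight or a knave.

Amira: knight, Ivan: knight, Yusuf: knave, Tom: knave, Kofi: knight

Consider Amira. Suppose Amira is a knave.
Then no assignment of the remaining roles makes every statement match its speaker's type — contradiction.
So Amira is a knight.
With that fixed, Ivan's statement is true, so Ivan is a knight.
With that fixed, Tom's statement is false, so Tom is a knave.
With that fixed, Kofi's statement is true, so Kofi is a knight.
Consider Yusuf. Suppose Yusuf is a knight.
Then Amira's statement comes out false, contradicting Amira being a knight.
So Yusuf is a knave.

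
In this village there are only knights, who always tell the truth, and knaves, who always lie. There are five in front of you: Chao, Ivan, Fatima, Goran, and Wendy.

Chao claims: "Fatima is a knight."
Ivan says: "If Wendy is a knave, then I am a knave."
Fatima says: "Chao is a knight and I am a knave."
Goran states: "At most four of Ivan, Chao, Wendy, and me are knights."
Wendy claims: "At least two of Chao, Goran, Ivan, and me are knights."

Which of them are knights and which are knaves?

Regardless of anyone's role, Goran's statement is true, so Goran is a knight.
Consider Chao. Suppose Chao is a knight.
Then whichever role Fatima has, Fatima's statement has the wrong truth value — contradiction.
So Chao is a knave.
With that fixed, Fatima's statement is false, so Fatima is a knave.
Consider Ivan. Suppose Ivan is a knave.
Then Ivan's own statement would have to be false, but it can't be — contradiction.
So Ivan is a knight.
With that fixed, Wendy's statement is true, so Wendy is a knight.

Chao: knave, Ivan: knight, Fatima: knave, Goran: knight, Wendy: knight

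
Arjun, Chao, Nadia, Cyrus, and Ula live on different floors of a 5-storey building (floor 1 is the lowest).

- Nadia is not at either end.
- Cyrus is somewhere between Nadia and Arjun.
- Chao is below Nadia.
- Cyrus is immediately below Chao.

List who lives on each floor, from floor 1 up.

Arjun, Cyrus, Chao, Nadia, Ula

From clue 1: Nadia is in {2,3,4}.
From clues 1–3: Chao is in {1,2,3}.
From clues 1–4: Arjun → floor 1, Cyrus → floor 2, Chao → floor 3, Nadia → floor 4, Ula → floor 5.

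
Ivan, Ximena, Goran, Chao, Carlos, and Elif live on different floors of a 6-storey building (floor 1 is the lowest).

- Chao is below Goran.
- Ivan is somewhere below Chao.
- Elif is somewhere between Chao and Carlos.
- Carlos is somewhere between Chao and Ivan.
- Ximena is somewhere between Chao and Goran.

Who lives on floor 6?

With clue 1, Chao is ruled out for floor 6.
With clues 1–2, Ivan is ruled out for floor 6.
With clues 1–3, Elif is ruled out for floor 6.
With clues 1–4, Carlos is ruled out for floor 6.
With clues 1–5, Ximena is ruled out for floor 6.
So floor 6 is Goran.

Goran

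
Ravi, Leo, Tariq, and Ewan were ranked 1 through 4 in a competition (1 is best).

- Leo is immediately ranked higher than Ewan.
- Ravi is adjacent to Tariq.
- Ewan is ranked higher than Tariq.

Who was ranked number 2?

With clues 1–2, Leo is ruled out for rank 2.
With clues 1–3, Ravi and Tariq are ruled out for rank 2.
So rank 2 is Ewan.

Ewan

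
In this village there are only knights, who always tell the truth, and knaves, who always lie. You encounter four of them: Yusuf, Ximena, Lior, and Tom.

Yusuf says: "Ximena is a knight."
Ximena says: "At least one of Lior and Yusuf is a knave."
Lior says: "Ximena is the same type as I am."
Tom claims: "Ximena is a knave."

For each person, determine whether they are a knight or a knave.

Consider Yusuf. Suppose Yusuf is a knave.
Then no assignment of the remaining roles makes every statement match its speaker's type — contradiction.
So Yusuf is a knight.
Consider Ximena. Suppose Ximena is a knave.
Then Yusuf's statement comes out false, contradicting Yusuf being a knight.
So Ximena is a knight.
With that fixed, Tom's statement is false, so Tom is a knave.
Consider Lior. Suppose Lior is a knight.
Then Ximena's statement comes out false, contradicting Ximena being a knight.
So Lior is a knave.

Yusuf: knight, Ximena: knight, Lior: knave, Tom: knave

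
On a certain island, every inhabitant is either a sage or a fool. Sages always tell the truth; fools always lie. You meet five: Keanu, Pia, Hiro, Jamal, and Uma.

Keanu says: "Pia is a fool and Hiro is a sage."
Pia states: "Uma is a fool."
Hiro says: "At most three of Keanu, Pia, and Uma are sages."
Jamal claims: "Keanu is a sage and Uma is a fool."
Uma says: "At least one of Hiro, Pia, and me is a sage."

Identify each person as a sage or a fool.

Regardless of anyone's role, Hiro's statement is true, so Hiro is a sage.
With that fixed, Uma's statement is true, so Uma is a sage.
With that fixed, Pia's statement is false, so Pia is a fool.
With that fixed, Jamal's statement is false, so Jamal is a fool.
With that fixed, Keanu's statement is true, so Keanu is a sage.

Keanu: sage, Pia: fool, Hiro: sage, Jamal: fool, Uma: sage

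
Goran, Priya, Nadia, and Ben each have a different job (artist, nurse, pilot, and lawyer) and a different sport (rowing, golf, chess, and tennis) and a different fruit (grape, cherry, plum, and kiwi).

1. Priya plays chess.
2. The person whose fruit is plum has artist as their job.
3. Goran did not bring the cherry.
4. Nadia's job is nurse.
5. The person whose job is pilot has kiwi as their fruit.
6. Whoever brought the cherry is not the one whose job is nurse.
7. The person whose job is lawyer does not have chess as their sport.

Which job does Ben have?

lawyer

With clues 1–4, nurse is impossible for Ben's job.
With clues 1–7, artist and pilot are impossible for Ben's job.
That leaves lawyer.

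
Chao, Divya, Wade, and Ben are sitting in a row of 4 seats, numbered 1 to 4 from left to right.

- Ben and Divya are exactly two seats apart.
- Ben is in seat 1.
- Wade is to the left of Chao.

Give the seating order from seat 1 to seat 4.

Ben, Wade, Divya, Chao

From clues 1–2: Ben → seat 1, Divya → seat 3.
From clues 1–3: Wade → seat 2, Chao → seat 4.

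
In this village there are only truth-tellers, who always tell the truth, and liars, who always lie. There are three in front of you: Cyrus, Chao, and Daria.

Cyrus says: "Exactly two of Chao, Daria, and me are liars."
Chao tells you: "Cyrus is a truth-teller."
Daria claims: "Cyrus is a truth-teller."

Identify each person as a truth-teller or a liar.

Cyrus: liar, Chao: liar, Daria: liar

Consider Cyrus. Suppose Cyrus is a truth-teller.
Then no assignment of the remaining roles makes every statement match its speaker's type — contradiction.
So Cyrus is a liar.
With that fixed, Chao's statement is false, so Chao is a liar.
With that fixed, Daria's statement is false, so Daria is a liar.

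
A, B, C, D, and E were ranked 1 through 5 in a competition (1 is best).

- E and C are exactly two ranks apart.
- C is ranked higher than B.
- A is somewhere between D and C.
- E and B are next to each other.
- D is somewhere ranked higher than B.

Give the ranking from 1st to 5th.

D, A, C, B, E

From clues 1–2: B is in {2,3,4,5}.
From clues 1–3: A is in {2,3,4}.
From clues 1–4: A is in {2,4}.
From clues 1–5: D → rank 1, A → rank 2, C → rank 3, B → rank 4, E → rank 5.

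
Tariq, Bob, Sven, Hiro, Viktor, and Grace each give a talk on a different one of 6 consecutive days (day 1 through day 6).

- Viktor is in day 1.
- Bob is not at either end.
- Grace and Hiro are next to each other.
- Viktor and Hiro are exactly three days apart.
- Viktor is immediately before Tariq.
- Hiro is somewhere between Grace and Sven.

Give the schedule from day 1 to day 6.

Viktor, Tariq, Grace, Hiro, Bob, Sven

From clue 1: Viktor → day 1.
From clues 1–2: Bob is in {2,3,4,5}.
From clues 1–4: Hiro → day 4.
From clues 1–5: Tariq → day 2, Sven → day 6.
From clues 1–6: Grace → day 3, Bob → day 5.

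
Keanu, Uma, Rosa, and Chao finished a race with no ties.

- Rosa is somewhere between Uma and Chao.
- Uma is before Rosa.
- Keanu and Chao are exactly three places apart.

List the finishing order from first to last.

Keanu, Uma, Rosa, Chao

From clue 1: Rosa is in {2,3}.
From clues 1–2: Uma is in {1,2}.
From clues 1–3: Keanu → place 1, Uma → place 2, Rosa → place 3, Chao → place 4.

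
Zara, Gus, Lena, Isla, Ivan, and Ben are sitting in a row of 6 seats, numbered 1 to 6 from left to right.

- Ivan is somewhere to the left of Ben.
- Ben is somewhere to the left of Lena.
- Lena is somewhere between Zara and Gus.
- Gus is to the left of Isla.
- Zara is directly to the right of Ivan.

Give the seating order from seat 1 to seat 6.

Ivan, Zara, Ben, Lena, Gus, Isla

From clue 1: Ivan is in {1,2,3,4,5}.
From clues 1–2: Lena is in {3,4,5,6}.
From clues 1–3: Lena is in {4,5}.
From clues 1–5: Ivan → seat 1, Zara → seat 2, Ben → seat 3, Lena → seat 4, Gus → seat 5, Isla → seat 6.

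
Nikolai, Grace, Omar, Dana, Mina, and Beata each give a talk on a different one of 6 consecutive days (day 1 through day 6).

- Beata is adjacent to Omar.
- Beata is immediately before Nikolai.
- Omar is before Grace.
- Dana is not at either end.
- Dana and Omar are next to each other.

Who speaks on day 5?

Nikolai

With clues 1–2, Omar is ruled out for day 5.
With clues 1–3, Beata is ruled out for day 5.
With clues 1–5, Dana, Grace, and Mina are ruled out for day 5.
So day 5 is Nikolai.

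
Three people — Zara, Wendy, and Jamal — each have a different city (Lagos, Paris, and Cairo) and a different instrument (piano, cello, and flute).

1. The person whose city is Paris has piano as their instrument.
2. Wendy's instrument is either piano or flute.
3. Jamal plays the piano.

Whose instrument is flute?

With clues 1–3, Jamal and Zara are impossible for the one with instrument flute.
That leaves Wendy.

Wendy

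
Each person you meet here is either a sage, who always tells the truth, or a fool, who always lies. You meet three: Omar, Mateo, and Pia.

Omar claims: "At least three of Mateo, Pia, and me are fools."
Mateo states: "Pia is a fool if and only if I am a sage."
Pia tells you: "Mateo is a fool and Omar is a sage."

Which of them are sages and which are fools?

Consider Omar. Suppose Omar is a sage.
Then Omar's own statement would have to be true, but it can't be — contradiction.
So Omar is a fool.
With that fixed, Pia's statement is false, so Pia is a fool.
Consider Mateo. Suppose Mateo is a fool.
Then Omar's statement comes out true, contradicting Omar being a fool.
So Mateo is a sage.

Omar: fool, Mateo: sage, Pia: fool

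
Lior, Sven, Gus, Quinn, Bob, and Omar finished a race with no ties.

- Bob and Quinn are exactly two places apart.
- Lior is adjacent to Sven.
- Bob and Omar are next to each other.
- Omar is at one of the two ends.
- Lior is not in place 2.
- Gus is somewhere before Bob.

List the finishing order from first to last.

Lior, Sven, Quinn, Gus, Bob, Omar

From clues 1–4: Gus is in {3,4}.
From clues 1–6: Lior → place 1, Sven → place 2, Quinn → place 3, Gus → place 4, Bob → place 5, Omar → place 6.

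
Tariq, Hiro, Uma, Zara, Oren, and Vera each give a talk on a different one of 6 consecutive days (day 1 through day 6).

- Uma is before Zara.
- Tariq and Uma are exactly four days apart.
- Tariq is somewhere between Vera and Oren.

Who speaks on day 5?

With clues 1–3, Hiro, Oren, Uma, Vera, and Zara are ruled out for day 5.
So day 5 is Tariq.

Tariq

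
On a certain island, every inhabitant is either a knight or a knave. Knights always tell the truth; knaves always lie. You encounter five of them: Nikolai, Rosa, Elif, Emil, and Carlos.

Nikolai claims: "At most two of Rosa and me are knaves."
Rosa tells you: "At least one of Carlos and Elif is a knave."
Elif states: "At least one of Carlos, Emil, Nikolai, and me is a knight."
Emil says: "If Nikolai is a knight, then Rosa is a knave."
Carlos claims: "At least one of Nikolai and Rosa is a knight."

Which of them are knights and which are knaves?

Regardless of anyone's role, Nikolai's statement is true, so Nikolai is a knight.
With that fixed, Elif's statement is true, so Elif is a knight.
With that fixed, Carlos's statement is true, so Carlos is a knight.
With that fixed, Rosa's statement is false, so Rosa is a knave.
With that fixed, Emil's statement is true, so Emil is a knight.

Nikolai: knight, Rosa: knave, Elif: knight, Emil: knight, Carlos: knight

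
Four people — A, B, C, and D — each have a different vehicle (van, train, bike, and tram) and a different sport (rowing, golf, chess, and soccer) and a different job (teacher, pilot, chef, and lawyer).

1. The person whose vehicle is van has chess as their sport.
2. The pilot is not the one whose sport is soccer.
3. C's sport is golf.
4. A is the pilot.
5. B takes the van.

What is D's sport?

soccer

With clues 1–3, golf is impossible for D's sport.
With clues 1–5, chess and rowing are impossible for D's sport.
That leaves soccer.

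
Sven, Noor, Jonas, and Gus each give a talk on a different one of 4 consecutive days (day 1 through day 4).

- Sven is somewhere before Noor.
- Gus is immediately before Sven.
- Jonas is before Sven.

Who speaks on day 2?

Gus

With clues 1–2, Jonas and Noor are ruled out for day 2.
With clues 1–3, Sven is ruled out for day 2.
So day 2 is Gus.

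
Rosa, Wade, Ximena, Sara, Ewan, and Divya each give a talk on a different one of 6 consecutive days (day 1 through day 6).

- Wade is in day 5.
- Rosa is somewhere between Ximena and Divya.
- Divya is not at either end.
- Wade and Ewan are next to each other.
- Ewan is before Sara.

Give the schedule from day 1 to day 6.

Ximena, Rosa, Divya, Ewan, Wade, Sara

From clue 1: Wade → day 5.
From clues 1–2: Rosa is in {2,3,4}.
From clues 1–4: Rosa is in {2,3}.
From clues 1–5: Ximena → day 1, Rosa → day 2, Divya → day 3, Ewan → day 4, Sara → day 6.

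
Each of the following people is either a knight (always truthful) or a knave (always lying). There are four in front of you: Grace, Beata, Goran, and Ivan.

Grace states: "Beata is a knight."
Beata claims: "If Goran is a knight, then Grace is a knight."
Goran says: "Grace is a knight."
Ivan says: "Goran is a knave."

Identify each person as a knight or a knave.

Grace: knight, Beata: knight, Goran: knight, Ivan: knave

Consider Grace. Suppose Grace is a knave.
Then no assignment of the remaining roles makes every statement match its speaker's type — contradiction.
So Grace is a knight.
With that fixed, Beata's statement is true, so Beata is a knight.
With that fixed, Goran's statement is true, so Goran is a knight.
With that fixed, Ivan's statement is false, so Ivan is a knave.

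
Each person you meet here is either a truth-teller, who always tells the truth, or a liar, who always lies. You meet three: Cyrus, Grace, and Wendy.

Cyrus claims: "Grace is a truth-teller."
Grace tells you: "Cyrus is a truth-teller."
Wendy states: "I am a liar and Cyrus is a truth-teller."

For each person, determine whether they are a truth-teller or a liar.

Cyrus: liar, Grace: liar, Wendy: liar

Consider Cyrus. Suppose Cyrus is a truth-teller.
Then whichever role Wendy has, Wendy's statement has the wrong truth value — contradiction.
So Cyrus is a liar.
With that fixed, Grace's statement is false, so Grace is a liar.
With that fixed, Wendy's statement is false, so Wendy is a liar.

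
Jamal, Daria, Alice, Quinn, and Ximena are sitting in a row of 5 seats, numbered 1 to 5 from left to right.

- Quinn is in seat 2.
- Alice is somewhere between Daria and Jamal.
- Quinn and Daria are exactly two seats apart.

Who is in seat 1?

With clue 1, Quinn is ruled out for seat 1.
With clues 1–2, Alice is ruled out for seat 1.
With clues 1–3, Daria and Ximena are ruled out for seat 1.
So seat 1 is Jamal.

Jamal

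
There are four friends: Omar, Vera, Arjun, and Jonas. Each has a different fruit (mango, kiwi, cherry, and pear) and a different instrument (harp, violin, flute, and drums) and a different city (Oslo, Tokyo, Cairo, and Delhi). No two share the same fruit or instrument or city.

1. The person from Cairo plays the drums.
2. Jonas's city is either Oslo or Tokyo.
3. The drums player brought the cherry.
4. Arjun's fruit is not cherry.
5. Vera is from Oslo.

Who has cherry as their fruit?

With clues 1–3, Jonas is impossible for the one with fruit cherry.
With clues 1–4, Arjun is impossible for the one with fruit cherry.
With clues 1–5, Vera is impossible for the one with fruit cherry.
That leaves Omar.

Omar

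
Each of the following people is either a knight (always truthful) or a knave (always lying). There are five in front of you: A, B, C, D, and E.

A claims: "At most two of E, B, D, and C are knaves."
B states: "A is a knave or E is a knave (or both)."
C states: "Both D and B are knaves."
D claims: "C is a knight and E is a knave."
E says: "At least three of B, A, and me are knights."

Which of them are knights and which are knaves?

A: knave, B: knight, C: knave, D: knave, E: knave

Consider A. Suppose A is a knight.
Then no assignment of the remaining roles makes every statement match its speaker's type — contradiction.
So A is a knave.
With that fixed, B's statement is true, so B is a knight.
With that fixed, C's statement is false, so C is a knave.
With that fixed, D's statement is false, so D is a knave.
With that fixed, E's statement is false, so E is a knave.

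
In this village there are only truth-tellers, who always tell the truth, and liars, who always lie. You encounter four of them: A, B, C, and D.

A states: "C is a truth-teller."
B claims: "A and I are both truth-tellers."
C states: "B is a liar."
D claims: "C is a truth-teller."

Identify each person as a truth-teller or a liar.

A: truth-teller, B: liar, C: truth-teller, D: truth-teller

Consider A. Suppose A is a liar.
Then no assignment of the remaining roles makes every statement match its speaker's type — contradiction.
So A is a truth-teller.
Consider B. Suppose B is a truth-teller.
Then no assignment of the remaining roles makes every statement match its speaker's type — contradiction.
So B is a liar.
With that fixed, C's statement is true, so C is a truth-teller.
With that fixed, D's statement is true, so D is a truth-teller.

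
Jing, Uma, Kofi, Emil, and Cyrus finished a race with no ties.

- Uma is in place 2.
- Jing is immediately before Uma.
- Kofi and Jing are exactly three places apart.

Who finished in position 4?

With clue 1, Uma is ruled out for place 4.
With clues 1–2, Jing is ruled out for place 4.
With clues 1–3, Cyrus and Emil are ruled out for place 4.
So place 4 is Kofi.

Kofi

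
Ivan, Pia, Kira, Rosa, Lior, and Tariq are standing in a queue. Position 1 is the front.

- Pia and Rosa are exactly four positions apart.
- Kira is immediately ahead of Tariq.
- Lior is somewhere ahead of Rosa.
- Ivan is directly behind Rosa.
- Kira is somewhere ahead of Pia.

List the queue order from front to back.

Lior, Rosa, Ivan, Kira, Tariq, Pia

From clue 1: Pia is in {1,2,5,6}.
From clues 1–2: Kira is in {2,3,4}.
From clues 1–3: Pia is in {1,2,6}.
From clues 1–4: Ivan is in {3,6}.
From clues 1–5: Lior → position 1, Rosa → position 2, Ivan → position 3, Kira → position 4, Tariq → position 5, Pia → position 6.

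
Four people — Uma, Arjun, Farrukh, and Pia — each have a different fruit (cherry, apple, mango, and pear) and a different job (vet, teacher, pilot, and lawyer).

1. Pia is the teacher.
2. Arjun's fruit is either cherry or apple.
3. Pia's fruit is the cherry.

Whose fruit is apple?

Arjun

With clues 1–3, Farrukh, Pia, and Uma are impossible for the one with fruit apple.
That leaves Arjun.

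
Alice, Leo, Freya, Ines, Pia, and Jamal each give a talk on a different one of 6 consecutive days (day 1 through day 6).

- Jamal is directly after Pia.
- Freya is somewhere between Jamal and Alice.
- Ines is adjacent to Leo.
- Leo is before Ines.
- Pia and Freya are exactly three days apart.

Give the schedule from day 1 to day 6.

Alice, Freya, Leo, Ines, Pia, Jamal

From clue 1: Pia is in {1,2,3,4,5}.
From clues 1–2: Freya is in {2,3,4,5}.
From clues 1–3: Pia is in {1,3,5}.
From clues 1–5: Alice → day 1, Freya → day 2, Leo → day 3, Ines → day 4, Pia → day 5, Jamal → day 6.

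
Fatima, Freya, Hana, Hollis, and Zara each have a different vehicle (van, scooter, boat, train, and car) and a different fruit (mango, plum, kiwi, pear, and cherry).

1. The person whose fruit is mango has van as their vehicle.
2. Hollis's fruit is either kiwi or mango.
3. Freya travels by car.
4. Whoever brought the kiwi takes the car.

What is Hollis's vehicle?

With clues 1–3, car is impossible for Hollis's vehicle.
With clues 1–4, boat, scooter, and train are impossible for Hollis's vehicle.
That leaves van.

van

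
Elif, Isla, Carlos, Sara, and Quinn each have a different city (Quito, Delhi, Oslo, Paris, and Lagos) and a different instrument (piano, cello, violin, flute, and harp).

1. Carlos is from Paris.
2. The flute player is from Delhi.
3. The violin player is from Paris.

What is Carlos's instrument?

With clues 1–2, flute is impossible for Carlos's instrument.
With clues 1–3, cello, harp, and piano are impossible for Carlos's instrument.
That leaves violin.

violin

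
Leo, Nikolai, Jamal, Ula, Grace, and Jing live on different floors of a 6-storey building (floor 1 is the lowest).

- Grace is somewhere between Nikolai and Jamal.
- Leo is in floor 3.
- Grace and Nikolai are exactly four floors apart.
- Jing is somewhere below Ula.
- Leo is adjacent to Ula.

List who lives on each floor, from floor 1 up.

From clue 1: Grace is in {2,3,4,5}.
From clues 1–2: Leo → floor 3.
From clues 1–3: Nikolai is in {1,6}.
From clues 1–5: Nikolai → floor 1, Jing → floor 2, Ula → floor 4, Grace → floor 5, Jamal → floor 6.

Nikolai, Jing, Leo, Ula, Grace, Jamal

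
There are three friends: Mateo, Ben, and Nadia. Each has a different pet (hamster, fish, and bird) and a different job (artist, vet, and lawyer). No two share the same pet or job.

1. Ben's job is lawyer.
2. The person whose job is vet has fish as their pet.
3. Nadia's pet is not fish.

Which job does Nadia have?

Clue 1 rules out lawyer for Nadia's job.
With clues 1–3, vet is impossible for Nadia's job.
That leaves artist.

artist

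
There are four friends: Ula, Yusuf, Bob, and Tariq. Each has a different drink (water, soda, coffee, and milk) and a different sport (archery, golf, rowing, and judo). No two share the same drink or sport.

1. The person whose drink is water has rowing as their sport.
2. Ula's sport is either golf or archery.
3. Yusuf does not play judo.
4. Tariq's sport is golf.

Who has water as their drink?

Yusuf

With clues 1–2, Ula is impossible for the one with drink water.
With clues 1–4, Bob and Tariq are impossible for the one with drink water.
That leaves Yusuf.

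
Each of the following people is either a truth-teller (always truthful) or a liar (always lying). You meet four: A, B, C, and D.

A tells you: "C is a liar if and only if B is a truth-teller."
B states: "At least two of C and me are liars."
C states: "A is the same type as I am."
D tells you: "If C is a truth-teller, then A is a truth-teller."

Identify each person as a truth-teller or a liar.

A: truth-teller, B: liar, C: truth-teller, D: truth-teller

Consider A. Suppose A is a liar.
Then whichever role C has, C's statement has the wrong truth value — contradiction.
So A is a truth-teller.
With that fixed, D's statement is true, so D is a truth-teller.
Consider B. Suppose B is a truth-teller.
Then B's own statement would have to be true, but it can't be — contradiction.
So B is a liar.
Consider C. Suppose C is a liar.
Then A's statement comes out false, contradicting A being a truth-teller.
So C is a truth-teller.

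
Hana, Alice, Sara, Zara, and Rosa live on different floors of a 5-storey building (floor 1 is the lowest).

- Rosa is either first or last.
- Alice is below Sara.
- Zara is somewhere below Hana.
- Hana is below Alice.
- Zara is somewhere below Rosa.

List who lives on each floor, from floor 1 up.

From clue 1: Rosa is in {1,5}.
From clues 1–4: Hana is in {2,3}.
From clues 1–5: Zara → floor 1, Hana → floor 2, Alice → floor 3, Sara → floor 4, Rosa → floor 5.

Zara, Hana, Alice, Sara, Rosa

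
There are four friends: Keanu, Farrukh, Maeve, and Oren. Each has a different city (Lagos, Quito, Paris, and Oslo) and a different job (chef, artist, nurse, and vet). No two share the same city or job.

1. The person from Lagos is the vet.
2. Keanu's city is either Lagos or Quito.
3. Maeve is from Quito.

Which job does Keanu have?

vet

With clues 1–3, artist, chef, and nurse are impossible for Keanu's job.
That leaves vet.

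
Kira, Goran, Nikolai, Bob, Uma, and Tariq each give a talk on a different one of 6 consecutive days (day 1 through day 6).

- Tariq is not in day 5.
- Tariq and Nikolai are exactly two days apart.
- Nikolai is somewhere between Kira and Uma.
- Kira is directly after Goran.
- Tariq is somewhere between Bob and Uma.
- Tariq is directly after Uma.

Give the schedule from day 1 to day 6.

Uma, Tariq, Bob, Nikolai, Goran, Kira

From clue 1: Tariq is in {1,2,3,4,6}.
From clues 1–3: Nikolai is in {2,3,4,5}.
From clues 1–4: Kira is in {2,3,5,6}.
From clues 1–5: Tariq → day 2, Nikolai → day 4, Goran → day 5, Kira → day 6.
From clues 1–6: Uma → day 1, Bob → day 3.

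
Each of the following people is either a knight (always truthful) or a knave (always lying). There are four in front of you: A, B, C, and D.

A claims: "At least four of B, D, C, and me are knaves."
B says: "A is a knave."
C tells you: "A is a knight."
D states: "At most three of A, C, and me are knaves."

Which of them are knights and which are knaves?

Regardless of anyone's role, D's statement is true, so D is a knight.
With that fixed, A's statement is false, so A is a knave.
With that fixed, B's statement is true, so B is a knight.
With that fixed, C's statement is false, so C is a knave.

A: knave, B: knight, C: knave, D: knight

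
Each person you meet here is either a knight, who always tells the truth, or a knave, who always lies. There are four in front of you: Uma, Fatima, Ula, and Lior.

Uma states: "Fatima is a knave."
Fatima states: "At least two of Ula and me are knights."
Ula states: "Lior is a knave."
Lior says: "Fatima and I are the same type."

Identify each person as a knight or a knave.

Consider Uma. Suppose Uma is a knight.
Then no assignment of the remaining roles makes every statement match its speaker's type — contradiction.
So Uma is a knave.
Consider Fatima. Suppose Fatima is a knave.
Then Uma's statement comes out true, contradicting Uma being a knave.
So Fatima is a knight.
Consider Ula. Suppose Ula is a knave.
Then Fatima's statement comes out false, contradicting Fatima being a knight.
So Ula is a knight.
Consider Lior. Suppose Lior is a knight.
Then Ula's statement comes out false, contradicting Ula being a knight.
So Lior is a knave.

Uma: knave, Fatima: knight, Ula: knight, Lior: knave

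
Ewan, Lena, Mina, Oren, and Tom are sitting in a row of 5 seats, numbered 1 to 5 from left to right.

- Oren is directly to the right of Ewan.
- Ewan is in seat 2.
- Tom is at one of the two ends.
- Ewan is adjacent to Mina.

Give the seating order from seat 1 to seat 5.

Mina, Ewan, Oren, Lena, Tom

From clue 1: Ewan is in {1,2,3,4}.
From clues 1–2: Ewan → seat 2, Oren → seat 3.
From clues 1–3: Tom is in {1,5}.
From clues 1–4: Mina → seat 1, Lena → seat 4, Tom → seat 5.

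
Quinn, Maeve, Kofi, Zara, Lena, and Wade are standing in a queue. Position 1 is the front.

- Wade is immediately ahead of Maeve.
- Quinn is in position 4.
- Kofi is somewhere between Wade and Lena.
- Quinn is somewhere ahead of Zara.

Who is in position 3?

With clues 1–2, Quinn and Wade are ruled out for position 3.
With clues 1–3, Lena is ruled out for position 3.
With clues 1–4, Maeve and Zara are ruled out for position 3.
So position 3 is Kofi.

Kofi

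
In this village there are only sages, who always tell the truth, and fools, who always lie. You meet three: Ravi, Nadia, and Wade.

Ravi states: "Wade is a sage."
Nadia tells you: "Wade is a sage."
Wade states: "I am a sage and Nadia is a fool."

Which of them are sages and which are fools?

Consider Ravi. Suppose Ravi is a sage.
Then no assignment of the remaining roles makes every statement match its speaker's type — contradiction.
So Ravi is a fool.
Consider Nadia. Suppose Nadia is a sage.
Then no assignment of the remaining roles makes every statement match its speaker's type — contradiction.
So Nadia is a fool.
Consider Wade. Suppose Wade is a sage.
Then Ravi's statement comes out true, contradicting Ravi being a fool.
So Wade is a fool.

Ravi: fool, Nadia: fool, Wade: fool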